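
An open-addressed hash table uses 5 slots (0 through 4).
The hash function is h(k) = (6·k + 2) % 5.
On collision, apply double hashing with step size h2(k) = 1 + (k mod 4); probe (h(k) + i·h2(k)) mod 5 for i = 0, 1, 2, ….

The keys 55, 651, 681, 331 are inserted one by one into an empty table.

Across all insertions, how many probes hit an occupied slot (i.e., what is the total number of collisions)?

3

55 hashes to 2; slot 2 is free → place at 2.
651 hashes to 3; slot 3 is free → place at 3.
681 hashes to 3, h2=2; 3 taken → place at 0.
331 hashes to 3, h2=4; 3,2 taken → place at 1.
Table: [681, 331, 55, 651, _]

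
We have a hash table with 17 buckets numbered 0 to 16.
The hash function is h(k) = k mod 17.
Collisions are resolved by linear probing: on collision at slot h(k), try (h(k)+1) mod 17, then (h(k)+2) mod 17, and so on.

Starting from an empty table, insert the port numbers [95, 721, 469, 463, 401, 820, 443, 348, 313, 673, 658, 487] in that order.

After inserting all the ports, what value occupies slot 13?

673

Insert 95: h=10, slot 10 empty -> index 10.
Insert 721: h=7, slot 7 empty -> index 7.
Insert 469: h=10, slot 10 occupied -> index 11.
Insert 463: h=4, slot 4 empty -> index 4.
Insert 401: h=10, slots 10,11 occupied -> index 12.
Insert 820: h=4, slot 4 occupied -> index 5.
Insert 443: h=1, slot 1 empty -> index 1.
Insert 348: h=8, slot 8 empty -> index 8.
Insert 313: h=7, slots 7,8 occupied -> index 9.
Insert 673: h=10, slots 10,11,12 occupied -> index 13.
Insert 658: h=12, slots 12,13 occupied -> index 14.
Insert 487: h=11, slots 11,12,13,14 occupied -> index 15.
Table: [—, 443, —, —, 463, 820, —, 721, 348, 313, 95, 469, 401, 673, 658, 487, —]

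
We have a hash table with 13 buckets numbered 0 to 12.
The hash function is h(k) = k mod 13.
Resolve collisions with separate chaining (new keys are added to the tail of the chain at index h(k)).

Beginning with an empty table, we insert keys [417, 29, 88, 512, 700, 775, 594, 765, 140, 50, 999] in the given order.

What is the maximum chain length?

Insert 417: h=1, bucket 1 empty → new chain.
Insert 29: h=3, bucket 3 empty → new chain.
Insert 88: h=10, bucket 10 empty → new chain.
Insert 512: h=5, bucket 5 empty → new chain.
Insert 700: h=11, bucket 11 empty → new chain.
Insert 775: h=8, bucket 8 empty → new chain.
Insert 594: h=9, bucket 9 empty → new chain.
Insert 765: h=11, bucket 11 nonempty → append to chain.
Insert 140: h=10, bucket 10 nonempty → append to chain.
Insert 50: h=11, bucket 11 nonempty → append to chain.
Insert 999: h=11, bucket 11 nonempty → append to chain.
Final buckets:
0: ∅
1: 417
2: ∅
3: 29
4: ∅
5: 512
6: ∅
7: ∅
8: 775
9: 594
10: 88 -> 140
11: 700 -> 765 -> 50 -> 999
12: ∅

4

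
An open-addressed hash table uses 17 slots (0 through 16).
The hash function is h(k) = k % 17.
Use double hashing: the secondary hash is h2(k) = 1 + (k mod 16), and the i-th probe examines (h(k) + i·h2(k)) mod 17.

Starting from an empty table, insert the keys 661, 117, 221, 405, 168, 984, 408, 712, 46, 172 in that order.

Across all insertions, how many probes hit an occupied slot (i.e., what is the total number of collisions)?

661: h=15 -> slot 15
117: h=15, h2=6, probe 15,4 -> slot 4
221: h=0 -> slot 0
405: h=14 -> slot 14
168: h=15, h2=9, probe 15,7 -> slot 7
984: h=15, h2=9, probe 15,7,16 -> slot 16
408: h=0, h2=9, probe 0,9 -> slot 9
712: h=15, h2=9, probe 15,7,16,8 -> slot 8
46: h=12 -> slot 12
172: h=2 -> slot 2
Table: [221, -, 172, -, 117, -, -, 168, 712, 408, -, -, 46, -, 405, 661, 984]

8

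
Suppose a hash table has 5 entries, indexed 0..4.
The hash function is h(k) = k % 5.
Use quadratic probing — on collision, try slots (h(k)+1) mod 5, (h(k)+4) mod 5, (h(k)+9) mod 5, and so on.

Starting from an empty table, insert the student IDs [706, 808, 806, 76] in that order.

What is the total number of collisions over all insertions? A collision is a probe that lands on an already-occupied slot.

3

706: h=1 => slot 1
808: h=3 => slot 3
806: h=1, probe 1,2 => slot 2
76: h=1, probe 1,2,0 => slot 0
Table: [76, 706, 806, 808, _]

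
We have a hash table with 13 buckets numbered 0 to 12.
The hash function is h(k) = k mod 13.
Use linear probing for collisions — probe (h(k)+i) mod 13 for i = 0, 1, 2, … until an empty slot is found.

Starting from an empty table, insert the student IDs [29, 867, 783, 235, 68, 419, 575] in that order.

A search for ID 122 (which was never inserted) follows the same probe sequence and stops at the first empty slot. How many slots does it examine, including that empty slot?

29: h=3 -> slot 3
867: h=9 -> slot 9
783: h=3, probe 3,4 -> slot 4
235: h=1 -> slot 1
68: h=3, probe 3,4,5 -> slot 5
419: h=3, probe 3,4,5,6 -> slot 6
575: h=3, probe 3,4,5,6,7 -> slot 7
Table: [—, 235, —, 29, 783, 68, 419, 575, —, 867, —, —, —]
Lookup 122: h=5, probe 5,6,7,8 → slot 8 empty, not found.

4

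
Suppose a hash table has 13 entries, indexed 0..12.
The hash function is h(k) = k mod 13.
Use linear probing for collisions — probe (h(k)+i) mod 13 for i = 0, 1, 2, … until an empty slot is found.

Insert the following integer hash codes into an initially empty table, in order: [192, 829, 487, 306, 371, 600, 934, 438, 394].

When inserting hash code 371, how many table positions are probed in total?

192 hashes to 10; slot 10 is free → place at 10.
829 hashes to 10; 10 taken → place at 11.
487 hashes to 6; slot 6 is free → place at 6.
306 hashes to 7; slot 7 is free → place at 7.
371 hashes to 7; 7 taken → place at 8.
600 hashes to 2; slot 2 is free → place at 2.
934 hashes to 11; 11 taken → place at 12.
438 hashes to 9; slot 9 is free → place at 9.
394 hashes to 4; slot 4 is free → place at 4.
Table: [∅, ∅, 600, ∅, 394, ∅, 487, 306, 371, 438, 192, 829, 934]

2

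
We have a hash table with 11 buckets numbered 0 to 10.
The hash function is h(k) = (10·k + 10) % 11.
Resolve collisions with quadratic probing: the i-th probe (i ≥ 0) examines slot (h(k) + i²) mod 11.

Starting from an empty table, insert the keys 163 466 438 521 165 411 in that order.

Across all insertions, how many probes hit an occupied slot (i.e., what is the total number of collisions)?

Insert 163: h=1, slot 1 empty => index 1.
Insert 466: h=6, slot 6 empty => index 6.
Insert 438: h=1, slot 1 occupied => index 2.
Insert 521: h=6, slot 6 occupied => index 7.
Insert 165: h=10, slot 10 empty => index 10.
Insert 411: h=6, slots 6,7,10 occupied => index 4.
Table: [—, 163, 438, —, 411, —, 466, 521, —, —, 165]

5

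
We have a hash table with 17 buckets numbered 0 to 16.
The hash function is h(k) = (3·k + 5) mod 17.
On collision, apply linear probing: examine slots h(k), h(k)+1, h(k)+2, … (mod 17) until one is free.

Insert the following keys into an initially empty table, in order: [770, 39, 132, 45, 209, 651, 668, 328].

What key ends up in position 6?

Insert 770: h=3, slot 3 empty → index 3.
Insert 39: h=3, slot 3 occupied → index 4.
Insert 132: h=10, slot 10 empty → index 10.
Insert 45: h=4, slot 4 occupied → index 5.
Insert 209: h=3, slots 3,4,5 occupied → index 6.
Insert 651: h=3, slots 3,4,5,6 occupied → index 7.
Insert 668: h=3, slots 3,4,5,6,7 occupied → index 8.
Insert 328: h=3, slots 3,4,5,6,7,8 occupied → index 9.
Table: [—, —, —, 770, 39, 45, 209, 651, 668, 328, 132, —, —, —, —, —, —]

209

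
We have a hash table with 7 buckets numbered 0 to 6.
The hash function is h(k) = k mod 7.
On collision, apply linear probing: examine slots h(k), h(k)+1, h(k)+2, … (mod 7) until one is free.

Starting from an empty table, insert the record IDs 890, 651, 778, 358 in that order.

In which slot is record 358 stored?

890: h=1 => slot 1
651: h=0 => slot 0
778: h=1, probe 1,2 => slot 2
358: h=1, probe 1,2,3 => slot 3
Table: [651, 890, 778, 358, -, -, -]

3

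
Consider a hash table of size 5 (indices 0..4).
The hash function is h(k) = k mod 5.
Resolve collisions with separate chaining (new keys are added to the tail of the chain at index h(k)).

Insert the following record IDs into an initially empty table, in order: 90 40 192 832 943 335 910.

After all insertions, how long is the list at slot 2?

Insert 90: h=0, bucket 0 empty -> new chain.
Insert 40: h=0, bucket 0 nonempty -> append to chain.
Insert 192: h=2, bucket 2 empty -> new chain.
Insert 832: h=2, bucket 2 nonempty -> append to chain.
Insert 943: h=3, bucket 3 empty -> new chain.
Insert 335: h=0, bucket 0 nonempty -> append to chain.
Insert 910: h=0, bucket 0 nonempty -> append to chain.
Final buckets:
0: 90 -> 40 -> 335 -> 910
1: —
2: 192 -> 832
3: 943
4: —

2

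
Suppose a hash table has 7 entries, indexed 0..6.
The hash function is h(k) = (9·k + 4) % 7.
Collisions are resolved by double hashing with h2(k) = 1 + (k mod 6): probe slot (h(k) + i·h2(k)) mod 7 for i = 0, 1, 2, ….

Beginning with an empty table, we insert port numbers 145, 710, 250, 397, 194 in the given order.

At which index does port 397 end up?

145: h=0 → slot 0
710: h=3 → slot 3
250: h=0, h2=5, probe 0,5 → slot 5
397: h=0, h2=2, probe 0,2 → slot 2
194: h=0, h2=3, probe 0,3,6 → slot 6
Table: [145, ∅, 397, 710, ∅, 250, 194]

2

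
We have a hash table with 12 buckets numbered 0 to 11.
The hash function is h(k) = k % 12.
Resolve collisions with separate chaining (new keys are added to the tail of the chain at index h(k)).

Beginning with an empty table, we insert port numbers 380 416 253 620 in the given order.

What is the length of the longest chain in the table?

Insert 380: h=8, bucket 8 empty → new chain.
Insert 416: h=8, bucket 8 nonempty → append to chain.
Insert 253: h=1, bucket 1 empty → new chain.
Insert 620: h=8, bucket 8 nonempty → append to chain.
Final buckets:
0: —
1: 253
2: —
3: —
4: —
5: —
6: —
7: —
8: 380 -> 416 -> 620
9: —
10: —
11: —

3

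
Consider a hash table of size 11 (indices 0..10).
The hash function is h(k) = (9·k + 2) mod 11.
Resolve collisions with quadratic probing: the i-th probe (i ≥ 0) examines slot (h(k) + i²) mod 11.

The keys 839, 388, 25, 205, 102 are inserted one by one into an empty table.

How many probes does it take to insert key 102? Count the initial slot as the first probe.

Insert 839: h=7, slot 7 empty → index 7.
Insert 388: h=7, slot 7 occupied → index 8.
Insert 25: h=7, slots 7,8 occupied → index 0.
Insert 205: h=10, slot 10 empty → index 10.
Insert 102: h=7, slots 7,8,0 occupied → index 5.
Table: [25, -, -, -, -, 102, -, 839, 388, -, 205]

4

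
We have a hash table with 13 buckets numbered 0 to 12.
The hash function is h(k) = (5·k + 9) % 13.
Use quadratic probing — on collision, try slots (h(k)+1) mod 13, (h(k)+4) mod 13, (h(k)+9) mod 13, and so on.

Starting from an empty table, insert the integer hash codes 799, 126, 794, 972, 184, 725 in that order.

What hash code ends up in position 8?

Insert 799: h=0, slot 0 empty → index 0.
Insert 126: h=2, slot 2 empty → index 2.
Insert 794: h=1, slot 1 empty → index 1.
Insert 972: h=7, slot 7 empty → index 7.
Insert 184: h=6, slot 6 empty → index 6.
Insert 725: h=7, slot 7 occupied → index 8.
Table: [799, 794, 126, ∅, ∅, ∅, 184, 972, 725, ∅, ∅, ∅, ∅]

725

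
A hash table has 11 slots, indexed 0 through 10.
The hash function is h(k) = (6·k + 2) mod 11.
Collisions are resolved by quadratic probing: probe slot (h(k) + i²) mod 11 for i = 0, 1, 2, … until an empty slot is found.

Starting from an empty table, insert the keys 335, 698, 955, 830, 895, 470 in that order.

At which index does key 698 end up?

0

Insert 335: h=10, slot 10 empty → index 10.
Insert 698: h=10, slot 10 occupied → index 0.
Insert 955: h=1, slot 1 empty → index 1.
Insert 830: h=10, slots 10,0 occupied → index 3.
Insert 895: h=4, slot 4 empty → index 4.
Insert 470: h=6, slot 6 empty → index 6.
Table: [698, 955, ., 830, 895, ., 470, ., ., ., 335]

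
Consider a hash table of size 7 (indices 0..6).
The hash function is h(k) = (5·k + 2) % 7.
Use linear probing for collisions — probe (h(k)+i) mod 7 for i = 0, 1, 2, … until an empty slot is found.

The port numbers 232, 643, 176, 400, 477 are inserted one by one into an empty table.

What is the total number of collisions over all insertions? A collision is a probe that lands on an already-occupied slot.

6

232: h=0 → slot 0
643: h=4 → slot 4
176: h=0, probe 0,1 → slot 1
400: h=0, probe 0,1,2 → slot 2
477: h=0, probe 0,1,2,3 → slot 3
Table: [232, 176, 400, 477, 643, ∅, ∅]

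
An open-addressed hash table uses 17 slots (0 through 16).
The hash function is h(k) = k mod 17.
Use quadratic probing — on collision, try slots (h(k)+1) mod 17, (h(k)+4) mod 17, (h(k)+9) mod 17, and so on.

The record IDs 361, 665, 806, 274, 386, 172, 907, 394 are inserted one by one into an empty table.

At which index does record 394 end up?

361 hashes to 4; slot 4 is free -> place at 4.
665 hashes to 2; slot 2 is free -> place at 2.
806 hashes to 7; slot 7 is free -> place at 7.
274 hashes to 2; 2 taken -> place at 3.
386 hashes to 12; slot 12 is free -> place at 12.
172 hashes to 2; 2,3 taken -> place at 6.
907 hashes to 6; 6,7 taken -> place at 10.
394 hashes to 3; 3,4,7,12,2 taken -> place at 11.
Table: [_, _, 665, 274, 361, _, 172, 806, _, _, 907, 394, 386, _, _, _, _]

11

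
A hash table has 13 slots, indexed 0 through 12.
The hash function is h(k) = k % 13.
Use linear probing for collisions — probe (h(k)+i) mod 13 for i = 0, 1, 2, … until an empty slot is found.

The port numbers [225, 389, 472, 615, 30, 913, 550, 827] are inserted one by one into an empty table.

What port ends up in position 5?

225: h=4 -> slot 4
389: h=12 -> slot 12
472: h=4, probe 4,5 -> slot 5
615: h=4, probe 4,5,6 -> slot 6
30: h=4, probe 4,5,6,7 -> slot 7
913: h=3 -> slot 3
550: h=4, probe 4,5,6,7,8 -> slot 8
827: h=8, probe 8,9 -> slot 9
Table: [_, _, _, 913, 225, 472, 615, 30, 550, 827, _, _, 389]

472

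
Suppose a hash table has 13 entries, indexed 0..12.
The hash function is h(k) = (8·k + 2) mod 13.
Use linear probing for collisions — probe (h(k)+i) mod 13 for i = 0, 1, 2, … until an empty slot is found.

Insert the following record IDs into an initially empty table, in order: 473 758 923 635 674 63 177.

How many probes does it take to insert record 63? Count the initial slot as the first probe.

3

473: h=3 -> slot 3
758: h=8 -> slot 8
923: h=2 -> slot 2
635: h=12 -> slot 12
674: h=12, probe 12,0 -> slot 0
63: h=12, probe 12,0,1 -> slot 1
177: h=1, probe 1,2,3,4 -> slot 4
Table: [674, 63, 923, 473, 177, —, —, —, 758, —, —, —, 635]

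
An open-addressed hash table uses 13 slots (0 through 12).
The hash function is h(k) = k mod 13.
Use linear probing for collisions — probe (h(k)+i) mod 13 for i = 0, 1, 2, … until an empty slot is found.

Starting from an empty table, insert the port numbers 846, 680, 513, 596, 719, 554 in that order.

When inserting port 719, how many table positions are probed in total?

846: h=1 → slot 1
680: h=4 → slot 4
513: h=6 → slot 6
596: h=11 → slot 11
719: h=4, probe 4,5 → slot 5
554: h=8 → slot 8
Table: [∅, 846, ∅, ∅, 680, 719, 513, ∅, 554, ∅, ∅, 596, ∅]

2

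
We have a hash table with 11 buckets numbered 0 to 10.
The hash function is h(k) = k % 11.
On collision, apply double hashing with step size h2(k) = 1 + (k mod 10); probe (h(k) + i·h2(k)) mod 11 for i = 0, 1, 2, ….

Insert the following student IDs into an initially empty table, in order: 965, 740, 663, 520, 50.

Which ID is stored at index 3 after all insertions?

Insert 965: h=8, slot 8 empty => index 8.
Insert 740: h=3, slot 3 empty => index 3.
Insert 663: h=3, h2=4, slot 3 occupied => index 7.
Insert 520: h=3, h2=1, slot 3 occupied => index 4.
Insert 50: h=6, slot 6 empty => index 6.
Table: [—, —, —, 740, 520, —, 50, 663, 965, —, —]

740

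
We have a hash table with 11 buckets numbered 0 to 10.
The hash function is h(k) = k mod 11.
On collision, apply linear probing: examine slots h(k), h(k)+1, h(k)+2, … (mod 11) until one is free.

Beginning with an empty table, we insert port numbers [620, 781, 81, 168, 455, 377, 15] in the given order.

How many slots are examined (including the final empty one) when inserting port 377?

Insert 620: h=4, slot 4 empty -> index 4.
Insert 781: h=0, slot 0 empty -> index 0.
Insert 81: h=4, slot 4 occupied -> index 5.
Insert 168: h=3, slot 3 empty -> index 3.
Insert 455: h=4, slots 4,5 occupied -> index 6.
Insert 377: h=3, slots 3,4,5,6 occupied -> index 7.
Insert 15: h=4, slots 4,5,6,7 occupied -> index 8.
Table: [781, _, _, 168, 620, 81, 455, 377, 15, _, _]

5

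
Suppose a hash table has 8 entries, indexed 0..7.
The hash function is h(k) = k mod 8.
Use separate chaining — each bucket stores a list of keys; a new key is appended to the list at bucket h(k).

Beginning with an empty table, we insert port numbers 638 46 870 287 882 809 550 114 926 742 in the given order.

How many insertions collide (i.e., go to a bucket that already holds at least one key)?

6

638 -> bucket 6
46 -> bucket 6 (collision)
870 -> bucket 6 (collision)
287 -> bucket 7
882 -> bucket 2
809 -> bucket 1
550 -> bucket 6 (collision)
114 -> bucket 2 (collision)
926 -> bucket 6 (collision)
742 -> bucket 6 (collision)
Final buckets:
0: .
1: 809
2: 882 -> 114
3: .
4: .
5: .
6: 638 -> 46 -> 870 -> 550 -> 926 -> 742
7: 287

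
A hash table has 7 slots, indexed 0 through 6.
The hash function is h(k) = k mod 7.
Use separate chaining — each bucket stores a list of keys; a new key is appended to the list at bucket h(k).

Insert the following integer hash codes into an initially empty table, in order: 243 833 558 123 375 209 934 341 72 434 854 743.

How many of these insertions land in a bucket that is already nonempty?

243 → bucket 5
833 → bucket 0
558 → bucket 5 (collision)
123 → bucket 4
375 → bucket 4 (collision)
209 → bucket 6
934 → bucket 3
341 → bucket 5 (collision)
72 → bucket 2
434 → bucket 0 (collision)
854 → bucket 0 (collision)
743 → bucket 1
Final buckets:
0: 833 -> 434 -> 854
1: 743
2: 72
3: 934
4: 123 -> 375
5: 243 -> 558 -> 341
6: 209

5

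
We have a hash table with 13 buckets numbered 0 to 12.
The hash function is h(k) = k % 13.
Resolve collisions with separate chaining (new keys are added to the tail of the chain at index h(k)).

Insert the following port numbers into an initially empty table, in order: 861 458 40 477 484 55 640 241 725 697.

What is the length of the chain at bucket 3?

5

Insert 861: h=3, bucket 3 empty → new chain.
Insert 458: h=3, bucket 3 nonempty → append to chain.
Insert 40: h=1, bucket 1 empty → new chain.
Insert 477: h=9, bucket 9 empty → new chain.
Insert 484: h=3, bucket 3 nonempty → append to chain.
Insert 55: h=3, bucket 3 nonempty → append to chain.
Insert 640: h=3, bucket 3 nonempty → append to chain.
Insert 241: h=7, bucket 7 empty → new chain.
Insert 725: h=10, bucket 10 empty → new chain.
Insert 697: h=8, bucket 8 empty → new chain.
Final buckets:
0: _
1: 40
2: _
3: 861 -> 458 -> 484 -> 55 -> 640
4: _
5: _
6: _
7: 241
8: 697
9: 477
10: 725
11: _
12: _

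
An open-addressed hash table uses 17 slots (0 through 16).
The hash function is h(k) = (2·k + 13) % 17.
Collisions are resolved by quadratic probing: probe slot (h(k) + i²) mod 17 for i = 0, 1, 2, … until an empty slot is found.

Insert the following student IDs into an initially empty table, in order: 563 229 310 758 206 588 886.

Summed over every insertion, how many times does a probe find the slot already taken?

Insert 563: h=0, slot 0 empty -> index 0.
Insert 229: h=12, slot 12 empty -> index 12.
Insert 310: h=4, slot 4 empty -> index 4.
Insert 758: h=16, slot 16 empty -> index 16.
Insert 206: h=0, slot 0 occupied -> index 1.
Insert 588: h=16, slots 16,0 occupied -> index 3.
Insert 886: h=0, slots 0,1,4 occupied -> index 9.
Table: [563, 206, _, 588, 310, _, _, _, _, 886, _, _, 229, _, _, _, 758]

6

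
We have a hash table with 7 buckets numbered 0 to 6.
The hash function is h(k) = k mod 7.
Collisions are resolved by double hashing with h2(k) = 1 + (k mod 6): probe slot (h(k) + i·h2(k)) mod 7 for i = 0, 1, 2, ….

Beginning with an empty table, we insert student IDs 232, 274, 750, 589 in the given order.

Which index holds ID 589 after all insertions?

232: h=1 => slot 1
274: h=1, h2=5, probe 1,6 => slot 6
750: h=1, h2=1, probe 1,2 => slot 2
589: h=1, h2=2, probe 1,3 => slot 3
Table: [—, 232, 750, 589, —, —, 274]

3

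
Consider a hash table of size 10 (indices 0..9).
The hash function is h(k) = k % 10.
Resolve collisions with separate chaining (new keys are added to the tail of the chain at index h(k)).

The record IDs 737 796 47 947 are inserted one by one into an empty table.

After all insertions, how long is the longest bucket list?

3

737 -> bucket 7
796 -> bucket 6
47 -> bucket 7 (collision)
947 -> bucket 7 (collision)
Final buckets:
0: ∅
1: ∅
2: ∅
3: ∅
4: ∅
5: ∅
6: 796
7: 737 -> 47 -> 947
8: ∅
9: ∅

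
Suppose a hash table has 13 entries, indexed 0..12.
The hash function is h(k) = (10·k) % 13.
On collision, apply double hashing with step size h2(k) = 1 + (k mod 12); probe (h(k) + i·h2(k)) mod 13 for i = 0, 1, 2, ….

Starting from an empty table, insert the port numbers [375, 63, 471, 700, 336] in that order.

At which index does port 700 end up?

375 hashes to 6; slot 6 is free → place at 6.
63 hashes to 6, h2=4; 6 taken → place at 10.
471 hashes to 4; slot 4 is free → place at 4.
700 hashes to 6, h2=5; 6 taken → place at 11.
336 hashes to 6, h2=1; 6 taken → place at 7.
Table: [., ., ., ., 471, ., 375, 336, ., ., 63, 700, .]

11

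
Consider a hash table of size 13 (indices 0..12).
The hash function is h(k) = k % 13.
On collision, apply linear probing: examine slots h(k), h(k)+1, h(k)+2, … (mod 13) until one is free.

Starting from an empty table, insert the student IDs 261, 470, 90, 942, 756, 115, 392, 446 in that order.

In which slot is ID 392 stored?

261: h=1 -> slot 1
470: h=2 -> slot 2
90: h=12 -> slot 12
942: h=6 -> slot 6
756: h=2, probe 2,3 -> slot 3
115: h=11 -> slot 11
392: h=2, probe 2,3,4 -> slot 4
446: h=4, probe 4,5 -> slot 5
Table: [., 261, 470, 756, 392, 446, 942, ., ., ., ., 115, 90]

4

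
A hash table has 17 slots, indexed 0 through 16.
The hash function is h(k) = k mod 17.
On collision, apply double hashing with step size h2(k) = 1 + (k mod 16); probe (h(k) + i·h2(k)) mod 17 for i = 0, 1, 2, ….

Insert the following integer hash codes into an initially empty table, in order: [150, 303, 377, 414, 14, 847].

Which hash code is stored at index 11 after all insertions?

847

150: h=14 -> slot 14
303: h=14, h2=16, probe 14,13 -> slot 13
377: h=3 -> slot 3
414: h=6 -> slot 6
14: h=14, h2=15, probe 14,12 -> slot 12
847: h=14, h2=16, probe 14,13,12,11 -> slot 11
Table: [., ., ., 377, ., ., 414, ., ., ., ., 847, 14, 303, 150, ., .]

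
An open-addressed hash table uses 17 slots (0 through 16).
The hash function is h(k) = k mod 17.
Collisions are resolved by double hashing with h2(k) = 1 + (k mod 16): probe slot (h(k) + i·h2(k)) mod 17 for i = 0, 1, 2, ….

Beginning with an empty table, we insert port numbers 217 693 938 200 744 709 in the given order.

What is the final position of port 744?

217: h=13 => slot 13
693: h=13, h2=6, probe 13,2 => slot 2
938: h=3 => slot 3
200: h=13, h2=9, probe 13,5 => slot 5
744: h=13, h2=9, probe 13,5,14 => slot 14
709: h=12 => slot 12
Table: [., ., 693, 938, ., 200, ., ., ., ., ., ., 709, 217, 744, ., .]

14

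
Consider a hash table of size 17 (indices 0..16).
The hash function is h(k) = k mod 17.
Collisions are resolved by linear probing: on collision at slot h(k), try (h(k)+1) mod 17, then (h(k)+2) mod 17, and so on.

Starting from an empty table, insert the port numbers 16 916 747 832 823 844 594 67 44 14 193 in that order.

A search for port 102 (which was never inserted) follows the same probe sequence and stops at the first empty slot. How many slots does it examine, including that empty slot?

5

16: h=16 -> slot 16
916: h=15 -> slot 15
747: h=16, probe 16,0 -> slot 0
832: h=16, probe 16,0,1 -> slot 1
823: h=7 -> slot 7
844: h=11 -> slot 11
594: h=16, probe 16,0,1,2 -> slot 2
67: h=16, probe 16,0,1,2,3 -> slot 3
44: h=10 -> slot 10
14: h=14 -> slot 14
193: h=6 -> slot 6
Table: [747, 832, 594, 67, ∅, ∅, 193, 823, ∅, ∅, 44, 844, ∅, ∅, 14, 916, 16]
Lookup 102: h=0, probe 0,1,2,3,4 → slot 4 empty, not found.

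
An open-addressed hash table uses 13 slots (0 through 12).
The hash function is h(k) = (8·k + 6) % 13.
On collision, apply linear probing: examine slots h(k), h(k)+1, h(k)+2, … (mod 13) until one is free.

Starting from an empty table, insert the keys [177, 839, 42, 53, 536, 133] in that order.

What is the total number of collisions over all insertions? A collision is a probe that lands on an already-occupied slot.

5

177 hashes to 5; slot 5 is free => place at 5.
839 hashes to 10; slot 10 is free => place at 10.
42 hashes to 4; slot 4 is free => place at 4.
53 hashes to 1; slot 1 is free => place at 1.
536 hashes to 4; 4,5 taken => place at 6.
133 hashes to 4; 4,5,6 taken => place at 7.
Table: [_, 53, _, _, 42, 177, 536, 133, _, _, 839, _, _]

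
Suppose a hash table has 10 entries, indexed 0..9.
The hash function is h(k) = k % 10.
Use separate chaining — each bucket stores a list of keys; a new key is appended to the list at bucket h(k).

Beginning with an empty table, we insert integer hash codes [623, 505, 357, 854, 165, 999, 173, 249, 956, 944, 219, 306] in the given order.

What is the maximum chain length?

3

623 → bucket 3
505 → bucket 5
357 → bucket 7
854 → bucket 4
165 → bucket 5 (collision)
999 → bucket 9
173 → bucket 3 (collision)
249 → bucket 9 (collision)
956 → bucket 6
944 → bucket 4 (collision)
219 → bucket 9 (collision)
306 → bucket 6 (collision)
Final buckets:
0: ∅
1: ∅
2: ∅
3: 623 -> 173
4: 854 -> 944
5: 505 -> 165
6: 956 -> 306
7: 357
8: ∅
9: 999 -> 249 -> 219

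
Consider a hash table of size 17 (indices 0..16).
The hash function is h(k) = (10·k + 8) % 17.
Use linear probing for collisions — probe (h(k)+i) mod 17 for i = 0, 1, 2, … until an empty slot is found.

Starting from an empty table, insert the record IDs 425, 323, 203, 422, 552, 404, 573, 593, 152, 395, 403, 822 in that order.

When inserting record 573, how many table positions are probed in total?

2

425 hashes to 8; slot 8 is free -> place at 8.
323 hashes to 8; 8 taken -> place at 9.
203 hashes to 15; slot 15 is free -> place at 15.
422 hashes to 12; slot 12 is free -> place at 12.
552 hashes to 3; slot 3 is free -> place at 3.
404 hashes to 2; slot 2 is free -> place at 2.
573 hashes to 9; 9 taken -> place at 10.
593 hashes to 5; slot 5 is free -> place at 5.
152 hashes to 15; 15 taken -> place at 16.
395 hashes to 14; slot 14 is free -> place at 14.
403 hashes to 9; 9,10 taken -> place at 11.
822 hashes to 0; slot 0 is free -> place at 0.
Table: [822, ∅, 404, 552, ∅, 593, ∅, ∅, 425, 323, 573, 403, 422, ∅, 395, 203, 152]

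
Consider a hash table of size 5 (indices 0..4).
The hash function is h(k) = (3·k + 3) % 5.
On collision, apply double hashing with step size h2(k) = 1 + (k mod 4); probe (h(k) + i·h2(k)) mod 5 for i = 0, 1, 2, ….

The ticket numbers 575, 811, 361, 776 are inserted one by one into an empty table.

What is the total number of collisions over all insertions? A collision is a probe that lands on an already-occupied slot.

575 hashes to 3; slot 3 is free => place at 3.
811 hashes to 1; slot 1 is free => place at 1.
361 hashes to 1, h2=2; 1,3 taken => place at 0.
776 hashes to 1, h2=1; 1 taken => place at 2.
Table: [361, 811, 776, 575, -]

3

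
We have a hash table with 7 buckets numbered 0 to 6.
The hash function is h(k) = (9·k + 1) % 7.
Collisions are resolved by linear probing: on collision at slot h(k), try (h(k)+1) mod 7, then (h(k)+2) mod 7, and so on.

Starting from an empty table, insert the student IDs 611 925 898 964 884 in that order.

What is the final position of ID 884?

611: h=5 → slot 5
925: h=3 → slot 3
898: h=5, probe 5,6 → slot 6
964: h=4 → slot 4
884: h=5, probe 5,6,0 → slot 0
Table: [884, ., ., 925, 964, 611, 898]

0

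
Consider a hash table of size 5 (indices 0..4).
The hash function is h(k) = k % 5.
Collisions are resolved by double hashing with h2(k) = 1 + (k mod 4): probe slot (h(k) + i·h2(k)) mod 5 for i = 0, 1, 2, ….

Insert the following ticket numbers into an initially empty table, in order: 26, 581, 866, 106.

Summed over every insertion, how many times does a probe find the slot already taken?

26: h=1 → slot 1
581: h=1, h2=2, probe 1,3 → slot 3
866: h=1, h2=3, probe 1,4 → slot 4
106: h=1, h2=3, probe 1,4,2 → slot 2
Table: [., 26, 106, 581, 866]

4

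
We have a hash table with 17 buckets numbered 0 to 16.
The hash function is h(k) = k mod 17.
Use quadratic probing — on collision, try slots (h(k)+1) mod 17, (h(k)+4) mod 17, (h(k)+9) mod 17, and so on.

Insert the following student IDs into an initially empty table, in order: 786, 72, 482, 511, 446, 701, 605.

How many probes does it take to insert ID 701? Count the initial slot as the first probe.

Insert 786: h=4, slot 4 empty -> index 4.
Insert 72: h=4, slot 4 occupied -> index 5.
Insert 482: h=6, slot 6 empty -> index 6.
Insert 511: h=1, slot 1 empty -> index 1.
Insert 446: h=4, slots 4,5 occupied -> index 8.
Insert 701: h=4, slots 4,5,8 occupied -> index 13.
Insert 605: h=10, slot 10 empty -> index 10.
Table: [—, 511, —, —, 786, 72, 482, —, 446, —, 605, —, —, 701, —, —, —]

4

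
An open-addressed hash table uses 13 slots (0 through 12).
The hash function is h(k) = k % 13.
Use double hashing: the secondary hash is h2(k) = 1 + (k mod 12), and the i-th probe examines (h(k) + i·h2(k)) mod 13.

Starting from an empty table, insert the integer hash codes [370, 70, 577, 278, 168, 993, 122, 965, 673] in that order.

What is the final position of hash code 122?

11

Insert 370: h=6, slot 6 empty → index 6.
Insert 70: h=5, slot 5 empty → index 5.
Insert 577: h=5, h2=2, slot 5 occupied → index 7.
Insert 278: h=5, h2=3, slot 5 occupied → index 8.
Insert 168: h=12, slot 12 empty → index 12.
Insert 993: h=5, h2=10, slot 5 occupied → index 2.
Insert 122: h=5, h2=3, slots 5,8 occupied → index 11.
Insert 965: h=3, slot 3 empty → index 3.
Insert 673: h=10, slot 10 empty → index 10.
Table: [∅, ∅, 993, 965, ∅, 70, 370, 577, 278, ∅, 673, 122, 168]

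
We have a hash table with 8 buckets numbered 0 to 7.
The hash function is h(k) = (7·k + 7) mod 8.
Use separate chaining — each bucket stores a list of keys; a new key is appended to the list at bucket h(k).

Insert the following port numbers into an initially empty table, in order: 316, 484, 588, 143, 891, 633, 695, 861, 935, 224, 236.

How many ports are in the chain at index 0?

3

Insert 316: h=3, bucket 3 empty -> new chain.
Insert 484: h=3, bucket 3 nonempty -> append to chain.
Insert 588: h=3, bucket 3 nonempty -> append to chain.
Insert 143: h=0, bucket 0 empty -> new chain.
Insert 891: h=4, bucket 4 empty -> new chain.
Insert 633: h=6, bucket 6 empty -> new chain.
Insert 695: h=0, bucket 0 nonempty -> append to chain.
Insert 861: h=2, bucket 2 empty -> new chain.
Insert 935: h=0, bucket 0 nonempty -> append to chain.
Insert 224: h=7, bucket 7 empty -> new chain.
Insert 236: h=3, bucket 3 nonempty -> append to chain.
Final buckets:
0: 143 -> 695 -> 935
1: ∅
2: 861
3: 316 -> 484 -> 588 -> 236
4: 891
5: ∅
6: 633
7: 224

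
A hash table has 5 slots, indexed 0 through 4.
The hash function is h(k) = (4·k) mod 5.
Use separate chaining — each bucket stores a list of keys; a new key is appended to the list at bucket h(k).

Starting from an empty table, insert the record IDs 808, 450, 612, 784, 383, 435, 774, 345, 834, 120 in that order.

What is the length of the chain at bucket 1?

3

Insert 808: h=2, bucket 2 empty -> new chain.
Insert 450: h=0, bucket 0 empty -> new chain.
Insert 612: h=3, bucket 3 empty -> new chain.
Insert 784: h=1, bucket 1 empty -> new chain.
Insert 383: h=2, bucket 2 nonempty -> append to chain.
Insert 435: h=0, bucket 0 nonempty -> append to chain.
Insert 774: h=1, bucket 1 nonempty -> append to chain.
Insert 345: h=0, bucket 0 nonempty -> append to chain.
Insert 834: h=1, bucket 1 nonempty -> append to chain.
Insert 120: h=0, bucket 0 nonempty -> append to chain.
Final buckets:
0: 450 -> 435 -> 345 -> 120
1: 784 -> 774 -> 834
2: 808 -> 383
3: 612
4: ∅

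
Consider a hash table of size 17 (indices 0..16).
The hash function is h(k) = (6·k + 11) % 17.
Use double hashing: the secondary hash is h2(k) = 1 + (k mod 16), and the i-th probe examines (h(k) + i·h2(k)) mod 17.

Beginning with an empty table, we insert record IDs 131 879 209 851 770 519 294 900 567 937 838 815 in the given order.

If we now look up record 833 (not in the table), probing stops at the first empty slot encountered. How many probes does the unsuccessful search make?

8

131 hashes to 15; slot 15 is free → place at 15.
879 hashes to 15, h2=16; 15 taken → place at 14.
209 hashes to 7; slot 7 is free → place at 7.
851 hashes to 0; slot 0 is free → place at 0.
770 hashes to 7, h2=3; 7 taken → place at 10.
519 hashes to 14, h2=8; 14 taken → place at 5.
294 hashes to 7, h2=7; 7,14 taken → place at 4.
900 hashes to 5, h2=5; 5,10,15 taken → place at 3.
567 hashes to 13; slot 13 is free → place at 13.
937 hashes to 6; slot 6 is free → place at 6.
838 hashes to 7, h2=7; 7,14,4 taken → place at 11.
815 hashes to 5, h2=16; 5,4,3 taken → place at 2.
Table: [851, ., 815, 900, 294, 519, 937, 209, ., ., 770, 838, ., 567, 879, 131, .]
Lookup 833: h=11, h2=2, probe 11,13,15,0,2,4,6,8 → slot 8 empty, not found.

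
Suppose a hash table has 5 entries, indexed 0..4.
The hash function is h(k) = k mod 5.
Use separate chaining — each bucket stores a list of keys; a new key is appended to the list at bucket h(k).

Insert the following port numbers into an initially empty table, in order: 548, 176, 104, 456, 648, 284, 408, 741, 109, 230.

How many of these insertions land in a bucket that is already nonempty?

548 -> bucket 3
176 -> bucket 1
104 -> bucket 4
456 -> bucket 1 (collision)
648 -> bucket 3 (collision)
284 -> bucket 4 (collision)
408 -> bucket 3 (collision)
741 -> bucket 1 (collision)
109 -> bucket 4 (collision)
230 -> bucket 0
Final buckets:
0: 230
1: 176 -> 456 -> 741
2: -
3: 548 -> 648 -> 408
4: 104 -> 284 -> 109

6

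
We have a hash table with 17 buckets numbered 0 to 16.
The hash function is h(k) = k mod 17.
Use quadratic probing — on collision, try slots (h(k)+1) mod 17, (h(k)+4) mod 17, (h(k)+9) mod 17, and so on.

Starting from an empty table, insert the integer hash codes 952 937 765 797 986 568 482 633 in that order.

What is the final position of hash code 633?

5

952: h=0 => slot 0
937: h=2 => slot 2
765: h=0, probe 0,1 => slot 1
797: h=15 => slot 15
986: h=0, probe 0,1,4 => slot 4
568: h=7 => slot 7
482: h=6 => slot 6
633: h=4, probe 4,5 => slot 5
Table: [952, 765, 937, ∅, 986, 633, 482, 568, ∅, ∅, ∅, ∅, ∅, ∅, ∅, 797, ∅]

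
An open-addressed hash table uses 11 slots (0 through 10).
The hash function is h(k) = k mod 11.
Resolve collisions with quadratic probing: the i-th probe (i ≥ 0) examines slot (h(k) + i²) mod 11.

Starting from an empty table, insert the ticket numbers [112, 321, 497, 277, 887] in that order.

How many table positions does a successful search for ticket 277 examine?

4

112 hashes to 2; slot 2 is free -> place at 2.
321 hashes to 2; 2 taken -> place at 3.
497 hashes to 2; 2,3 taken -> place at 6.
277 hashes to 2; 2,3,6 taken -> place at 0.
887 hashes to 7; slot 7 is free -> place at 7.
Table: [277, _, 112, 321, _, _, 497, 887, _, _, _]
Lookup 277: h=2, probe 2,3,6,0 → found at 0.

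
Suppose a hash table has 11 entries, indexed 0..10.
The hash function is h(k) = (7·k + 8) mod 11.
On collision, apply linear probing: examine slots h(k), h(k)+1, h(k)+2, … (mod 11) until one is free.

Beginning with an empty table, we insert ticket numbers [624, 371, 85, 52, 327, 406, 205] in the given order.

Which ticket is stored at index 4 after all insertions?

205

624 hashes to 9; slot 9 is free -> place at 9.
371 hashes to 9; 9 taken -> place at 10.
85 hashes to 9; 9,10 taken -> place at 0.
52 hashes to 9; 9,10,0 taken -> place at 1.
327 hashes to 9; 9,10,0,1 taken -> place at 2.
406 hashes to 1; 1,2 taken -> place at 3.
205 hashes to 2; 2,3 taken -> place at 4.
Table: [85, 52, 327, 406, 205, —, —, —, —, 624, 371]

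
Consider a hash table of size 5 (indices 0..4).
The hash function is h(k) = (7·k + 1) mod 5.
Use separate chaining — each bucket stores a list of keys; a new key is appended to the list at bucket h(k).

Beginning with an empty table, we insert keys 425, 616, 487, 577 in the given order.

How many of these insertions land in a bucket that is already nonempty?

1

425 → bucket 1
616 → bucket 3
487 → bucket 0
577 → bucket 0 (collision)
Final buckets:
0: 487 -> 577
1: 425
2: —
3: 616
4: —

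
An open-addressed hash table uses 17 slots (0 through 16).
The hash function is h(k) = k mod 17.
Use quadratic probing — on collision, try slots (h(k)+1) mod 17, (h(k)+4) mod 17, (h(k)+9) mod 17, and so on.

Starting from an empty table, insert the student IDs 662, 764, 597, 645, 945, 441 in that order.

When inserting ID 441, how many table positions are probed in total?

Insert 662: h=16, slot 16 empty → index 16.
Insert 764: h=16, slot 16 occupied → index 0.
Insert 597: h=2, slot 2 empty → index 2.
Insert 645: h=16, slots 16,0 occupied → index 3.
Insert 945: h=10, slot 10 empty → index 10.
Insert 441: h=16, slots 16,0,3 occupied → index 8.
Table: [764, -, 597, 645, -, -, -, -, 441, -, 945, -, -, -, -, -, 662]

4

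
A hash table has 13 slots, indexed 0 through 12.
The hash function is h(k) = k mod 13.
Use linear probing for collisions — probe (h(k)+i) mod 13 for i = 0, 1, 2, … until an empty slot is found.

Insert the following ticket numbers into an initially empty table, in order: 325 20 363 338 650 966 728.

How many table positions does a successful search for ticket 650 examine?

3

Insert 325: h=0, slot 0 empty => index 0.
Insert 20: h=7, slot 7 empty => index 7.
Insert 363: h=12, slot 12 empty => index 12.
Insert 338: h=0, slot 0 occupied => index 1.
Insert 650: h=0, slots 0,1 occupied => index 2.
Insert 966: h=4, slot 4 empty => index 4.
Insert 728: h=0, slots 0,1,2 occupied => index 3.
Table: [325, 338, 650, 728, 966, —, —, 20, —, —, —, —, 363]
Lookup 650: h=0, probe 0,1,2 → found at 2.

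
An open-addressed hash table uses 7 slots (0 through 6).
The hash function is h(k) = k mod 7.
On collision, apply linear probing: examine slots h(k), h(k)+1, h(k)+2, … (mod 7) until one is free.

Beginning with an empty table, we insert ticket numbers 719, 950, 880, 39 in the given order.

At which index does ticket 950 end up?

719: h=5 -> slot 5
950: h=5, probe 5,6 -> slot 6
880: h=5, probe 5,6,0 -> slot 0
39: h=4 -> slot 4
Table: [880, _, _, _, 39, 719, 950]

6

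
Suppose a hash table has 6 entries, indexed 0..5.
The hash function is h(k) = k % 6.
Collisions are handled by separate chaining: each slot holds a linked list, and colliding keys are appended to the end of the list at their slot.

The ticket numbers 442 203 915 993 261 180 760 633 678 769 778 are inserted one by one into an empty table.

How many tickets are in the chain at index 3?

4

442 → bucket 4
203 → bucket 5
915 → bucket 3
993 → bucket 3 (collision)
261 → bucket 3 (collision)
180 → bucket 0
760 → bucket 4 (collision)
633 → bucket 3 (collision)
678 → bucket 0 (collision)
769 → bucket 1
778 → bucket 4 (collision)
Final buckets:
0: 180 -> 678
1: 769
2: _
3: 915 -> 993 -> 261 -> 633
4: 442 -> 760 -> 778
5: 203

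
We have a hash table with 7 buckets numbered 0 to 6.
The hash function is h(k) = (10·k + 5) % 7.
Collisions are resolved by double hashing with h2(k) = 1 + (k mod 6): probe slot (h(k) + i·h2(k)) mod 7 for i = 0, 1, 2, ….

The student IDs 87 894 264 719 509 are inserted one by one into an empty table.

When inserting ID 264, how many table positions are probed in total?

3

Insert 87: h=0, slot 0 empty → index 0.
Insert 894: h=6, slot 6 empty → index 6.
Insert 264: h=6, h2=1, slots 6,0 occupied → index 1.
Insert 719: h=6, h2=6, slot 6 occupied → index 5.
Insert 509: h=6, h2=6, slots 6,5 occupied → index 4.
Table: [87, 264, —, —, 509, 719, 894]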